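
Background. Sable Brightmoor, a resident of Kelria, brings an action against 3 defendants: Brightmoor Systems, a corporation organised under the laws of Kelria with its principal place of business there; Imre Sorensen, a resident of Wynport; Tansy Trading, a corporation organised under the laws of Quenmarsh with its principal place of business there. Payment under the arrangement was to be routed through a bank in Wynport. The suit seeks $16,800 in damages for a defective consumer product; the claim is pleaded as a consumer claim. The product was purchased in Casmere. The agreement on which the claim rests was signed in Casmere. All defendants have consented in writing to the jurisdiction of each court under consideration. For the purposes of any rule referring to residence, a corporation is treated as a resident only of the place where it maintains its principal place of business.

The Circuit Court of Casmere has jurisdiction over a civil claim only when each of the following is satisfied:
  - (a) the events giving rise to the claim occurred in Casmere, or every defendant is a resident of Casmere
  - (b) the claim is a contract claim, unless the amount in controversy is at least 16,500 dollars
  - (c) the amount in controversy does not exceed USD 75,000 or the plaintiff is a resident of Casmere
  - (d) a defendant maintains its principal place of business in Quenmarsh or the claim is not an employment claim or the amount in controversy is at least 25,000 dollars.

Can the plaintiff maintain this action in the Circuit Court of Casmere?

The Circuit Court of Casmere:
  (a) The operative events occurred in Casmere, so this disjunct is met. Satisfied.
  (b) The claim is a consumer claim, not a contract claim. However, the amount in controversy is $16,800, which meets the USD 16,500 floor, so the 'unless' proviso supplies this condition. Condition met.
  (c) The amount in controversy is $16,800, within the $75,000 ceiling, so one alternative holds. Condition met.
  (d) Tansy Trading has its principal place of business in Quenmarsh — that alternative is enough. Satisfied.
  → Jurisdiction lies.

Yes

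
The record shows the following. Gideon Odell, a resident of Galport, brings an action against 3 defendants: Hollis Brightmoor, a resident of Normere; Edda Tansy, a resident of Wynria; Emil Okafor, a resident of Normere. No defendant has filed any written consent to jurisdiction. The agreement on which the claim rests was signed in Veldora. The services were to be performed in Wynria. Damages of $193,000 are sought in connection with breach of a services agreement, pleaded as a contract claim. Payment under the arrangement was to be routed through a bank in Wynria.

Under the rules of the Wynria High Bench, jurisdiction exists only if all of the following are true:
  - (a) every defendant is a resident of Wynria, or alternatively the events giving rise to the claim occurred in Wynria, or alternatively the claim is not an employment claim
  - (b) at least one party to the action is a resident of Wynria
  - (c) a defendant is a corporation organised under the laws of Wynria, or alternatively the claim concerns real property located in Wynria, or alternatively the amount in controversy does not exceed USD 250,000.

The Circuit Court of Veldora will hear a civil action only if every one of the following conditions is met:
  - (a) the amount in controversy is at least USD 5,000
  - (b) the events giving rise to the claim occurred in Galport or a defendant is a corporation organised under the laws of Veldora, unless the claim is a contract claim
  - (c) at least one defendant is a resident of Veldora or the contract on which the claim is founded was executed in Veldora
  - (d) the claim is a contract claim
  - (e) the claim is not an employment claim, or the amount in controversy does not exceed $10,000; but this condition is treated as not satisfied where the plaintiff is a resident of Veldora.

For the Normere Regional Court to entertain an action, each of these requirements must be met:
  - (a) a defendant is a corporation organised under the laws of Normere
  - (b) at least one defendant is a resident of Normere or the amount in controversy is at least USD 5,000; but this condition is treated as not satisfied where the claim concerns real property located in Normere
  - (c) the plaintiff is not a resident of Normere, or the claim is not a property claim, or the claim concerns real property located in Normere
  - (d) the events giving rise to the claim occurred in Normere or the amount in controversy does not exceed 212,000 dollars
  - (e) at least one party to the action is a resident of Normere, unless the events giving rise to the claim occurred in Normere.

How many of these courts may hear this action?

The Wynria High Bench:
  (a) The operative events occurred in Wynria — that alternative is enough. Satisfied.
  (b) Edda Tansy resides in Wynria. Condition met.
  (c) The amount in controversy is $193,000, within the USD 250,000 ceiling, so one alternative holds. Condition met.
  → The court has jurisdiction.
The Circuit Court of Veldora:
  (a) The amount in controversy is $193,000, which meets the USD 5,000 floor. Met.
  (b) The operative events occurred in Wynria, not Galport; no defendant is a corporation — no alternative holds. But the claim is a contract claim, and the 'unless' clause therefore excuses the requirement. Satisfied.
  (c) The contract was executed in Veldora, so one alternative holds. Satisfied.
  (d) The claim is a contract claim. Condition met.
  (e) The claim is a contract claim, not an employment claim — that alternative is enough. And the carve-out is inapplicable — the plaintiff resides in Galport, not Veldora. Condition met.
  → The court has jurisdiction.
The Normere Regional Court:
  (a) No defendant is a corporation. Not satisfied.
  (b) Hollis Brightmoor resides in Normere, which satisfies one of the alternatives. The carve-out does not apply: the claim does not concern real property. Satisfied.
  (c) The plaintiff resides in Galport, which is not Normere — that alternative is enough. Met.
  (d) The amount in controversy is USD 193,000, within the USD 212,000 ceiling, so this disjunct is met. Satisfied.
  (e) Hollis Brightmoor resides in Normere. Satisfied.
  → No jurisdiction.
Courts with jurisdiction: the Wynria High Bench, the Circuit Court of Veldora — 2 in total.

2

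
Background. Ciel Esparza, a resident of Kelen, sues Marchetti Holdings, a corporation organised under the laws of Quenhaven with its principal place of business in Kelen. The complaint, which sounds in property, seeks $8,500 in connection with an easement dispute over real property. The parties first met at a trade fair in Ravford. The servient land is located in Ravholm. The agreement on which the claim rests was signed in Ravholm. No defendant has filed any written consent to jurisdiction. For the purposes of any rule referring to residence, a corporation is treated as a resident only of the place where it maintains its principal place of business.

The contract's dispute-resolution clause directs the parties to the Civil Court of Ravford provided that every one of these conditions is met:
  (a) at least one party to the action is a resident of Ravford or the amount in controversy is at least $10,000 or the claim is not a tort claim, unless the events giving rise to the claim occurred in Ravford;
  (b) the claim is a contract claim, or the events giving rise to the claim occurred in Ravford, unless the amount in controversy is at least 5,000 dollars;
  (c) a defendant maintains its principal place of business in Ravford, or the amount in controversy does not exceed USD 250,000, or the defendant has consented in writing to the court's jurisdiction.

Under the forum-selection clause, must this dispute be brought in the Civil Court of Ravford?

The Civil Court of Ravford:
  (a) The claim is a property claim, not a tort claim, so one alternative holds. Satisfied.
  (b) The claim is a property claim, not a contract claim; the operative events occurred in Ravholm, not Ravford — none of the alternatives is met. The proviso rescues it, though: the amount in controversy is $8,500, which meets the $5,000 floor. Satisfied.
  (c) The amount in controversy is 8,500 dollars, within the 250,000 dollars ceiling, which satisfies one of the alternatives. Satisfied.
  → Forum clause is triggered.

Yes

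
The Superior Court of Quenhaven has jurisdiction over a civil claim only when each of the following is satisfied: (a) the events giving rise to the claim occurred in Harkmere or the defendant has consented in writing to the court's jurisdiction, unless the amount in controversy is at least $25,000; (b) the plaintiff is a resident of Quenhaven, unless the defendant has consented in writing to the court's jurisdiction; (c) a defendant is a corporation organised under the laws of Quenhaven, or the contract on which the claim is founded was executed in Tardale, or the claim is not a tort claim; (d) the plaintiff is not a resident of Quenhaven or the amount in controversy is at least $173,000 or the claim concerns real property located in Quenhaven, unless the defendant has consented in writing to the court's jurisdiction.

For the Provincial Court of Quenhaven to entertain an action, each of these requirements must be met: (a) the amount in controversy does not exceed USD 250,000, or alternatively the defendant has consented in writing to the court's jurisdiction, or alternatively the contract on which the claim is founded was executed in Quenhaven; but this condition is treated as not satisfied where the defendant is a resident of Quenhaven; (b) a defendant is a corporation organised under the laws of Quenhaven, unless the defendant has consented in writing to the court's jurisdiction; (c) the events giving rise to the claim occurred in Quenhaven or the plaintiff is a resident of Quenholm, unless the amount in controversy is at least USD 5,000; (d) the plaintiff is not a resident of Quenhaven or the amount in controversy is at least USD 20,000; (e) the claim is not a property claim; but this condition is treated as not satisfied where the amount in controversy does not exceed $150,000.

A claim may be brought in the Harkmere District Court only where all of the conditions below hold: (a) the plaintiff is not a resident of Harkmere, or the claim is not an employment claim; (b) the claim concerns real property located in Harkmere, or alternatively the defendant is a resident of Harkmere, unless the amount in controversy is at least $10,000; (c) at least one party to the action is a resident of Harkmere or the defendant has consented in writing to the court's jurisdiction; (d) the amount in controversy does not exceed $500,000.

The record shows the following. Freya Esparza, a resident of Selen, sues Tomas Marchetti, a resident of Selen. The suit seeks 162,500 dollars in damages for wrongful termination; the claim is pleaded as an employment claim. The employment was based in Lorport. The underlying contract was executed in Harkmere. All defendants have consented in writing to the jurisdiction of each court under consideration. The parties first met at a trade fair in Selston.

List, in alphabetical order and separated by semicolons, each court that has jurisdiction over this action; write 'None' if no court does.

The Superior Court of Quenhaven:
  (a) Every defendant has filed written consent — that alternative is enough. Met.
  (b) The plaintiff resides in Selen, not Quenhaven. However, every defendant has filed written consent, so the 'unless' proviso supplies this condition. Satisfied.
  (c) The claim is an employment claim, not a tort claim, so this disjunct is met. Met.
  (d) The plaintiff resides in Selen, which is not Quenhaven, which satisfies one of the alternatives. Met.
  → Jurisdiction lies.
The Provincial Court of Quenhaven:
  (a) The amount in controversy is 162,500 dollars, within the USD 250,000 ceiling, so one alternative holds. The carve-out does not apply: the defendant resides in Selen, not Quenhaven. Satisfied.
  (b) No defendant is a corporation. However, every defendant has filed written consent, so the 'unless' proviso supplies this condition. Condition met.
  (c) The operative events occurred in Lorport, not Quenhaven; the plaintiff resides in Selen, not Quenholm — no alternative holds. But the amount in controversy is USD 162,500, which meets the $5,000 floor, and the 'unless' clause therefore excuses the requirement. Condition met.
  (d) The plaintiff resides in Selen, which is not Quenhaven, so this disjunct is met. Satisfied.
  (e) The claim is an employment claim, not a property claim. The carve-out does not apply: the amount in controversy is $162,500, above the $150,000 ceiling. Condition met.
  → The court has jurisdiction.
The Harkmere District Court:
  (a) The plaintiff resides in Selen, which is not Harkmere, which satisfies one of the alternatives. Condition met.
  (b) The claim does not concern real property; the defendant resides in Selen, not Harkmere — no alternative holds. However, the amount in controversy is $162,500, which meets the 10,000 dollars floor, so the 'unless' proviso supplies this condition. Met.
  (c) Every defendant has filed written consent, so this disjunct is met. Condition met.
  (d) The amount in controversy is 162,500 dollars, within the $500,000 ceiling. Met.
  → Every requirement is satisfied — jurisdiction.

the Harkmere District Court; the Provincial Court of Quenhaven; the Superior Court of Quenhaven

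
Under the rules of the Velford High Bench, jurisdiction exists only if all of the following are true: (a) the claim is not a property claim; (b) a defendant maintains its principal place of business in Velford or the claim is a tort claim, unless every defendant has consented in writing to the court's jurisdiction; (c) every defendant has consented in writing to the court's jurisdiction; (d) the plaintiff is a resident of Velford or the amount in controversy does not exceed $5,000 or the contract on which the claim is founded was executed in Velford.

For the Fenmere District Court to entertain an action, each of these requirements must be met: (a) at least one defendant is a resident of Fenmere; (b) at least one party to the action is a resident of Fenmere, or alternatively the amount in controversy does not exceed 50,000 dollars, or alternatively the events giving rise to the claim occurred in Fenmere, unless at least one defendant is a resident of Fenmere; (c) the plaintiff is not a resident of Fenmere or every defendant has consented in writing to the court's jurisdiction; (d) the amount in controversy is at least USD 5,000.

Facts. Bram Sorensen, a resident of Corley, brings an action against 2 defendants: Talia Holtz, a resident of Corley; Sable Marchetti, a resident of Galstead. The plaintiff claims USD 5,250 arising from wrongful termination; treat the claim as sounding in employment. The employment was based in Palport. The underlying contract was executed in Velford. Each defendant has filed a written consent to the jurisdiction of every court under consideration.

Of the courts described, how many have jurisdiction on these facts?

The Velford High Bench:
  (a) The claim is an employment claim, not a property claim. Condition met.
  (b) No defendant is a corporation; the claim is an employment claim, not a tort claim — every alternative fails. But every defendant has filed written consent, and the 'unless' clause therefore excuses the requirement. Satisfied.
  (c) Every defendant has filed written consent. Satisfied.
  (d) The contract was executed in Velford — that alternative is enough. Met.
  → The court has jurisdiction.
The Fenmere District Court:
  (a) No defendant resides in Fenmere (they reside in Corley, Galstead). Fails.
  (b) The amount in controversy is 5,250 dollars, within the 50,000 dollars ceiling, which satisfies one of the alternatives. Satisfied.
  (c) The plaintiff resides in Corley, which is not Fenmere — that alternative is enough. Met.
  (d) The amount in controversy is USD 5,250, which meets the USD 5,000 floor. Satisfied.
  → No jurisdiction.
Courts with jurisdiction: the Velford High Bench — 1 in total.

1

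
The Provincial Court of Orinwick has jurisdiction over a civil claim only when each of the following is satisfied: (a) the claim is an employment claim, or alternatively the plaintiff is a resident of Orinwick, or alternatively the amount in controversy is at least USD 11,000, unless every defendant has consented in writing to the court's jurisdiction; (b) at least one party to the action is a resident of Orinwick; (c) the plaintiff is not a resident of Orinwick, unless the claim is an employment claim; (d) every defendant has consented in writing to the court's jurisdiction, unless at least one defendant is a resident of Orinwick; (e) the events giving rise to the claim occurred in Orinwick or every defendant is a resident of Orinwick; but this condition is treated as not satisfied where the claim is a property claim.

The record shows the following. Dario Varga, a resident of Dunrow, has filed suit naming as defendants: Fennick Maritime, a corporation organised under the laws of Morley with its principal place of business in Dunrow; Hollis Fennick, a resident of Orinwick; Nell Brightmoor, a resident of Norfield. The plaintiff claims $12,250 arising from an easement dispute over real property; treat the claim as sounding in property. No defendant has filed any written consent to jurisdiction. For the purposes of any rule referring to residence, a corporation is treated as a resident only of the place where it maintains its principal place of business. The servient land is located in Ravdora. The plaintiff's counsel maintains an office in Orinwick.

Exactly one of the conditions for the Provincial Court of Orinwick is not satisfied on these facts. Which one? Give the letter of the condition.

(e)

The Provincial Court of Orinwick:
  (a) The amount in controversy is $12,250, which meets the $11,000 floor, so one alternative holds. Condition met.
  (b) Hollis Fennick resides in Orinwick. Satisfied.
  (c) The plaintiff resides in Dunrow, which is not Orinwick. Met.
  (d) No such written consent has been filed. But Hollis Fennick resides in Orinwick, and the 'unless' clause therefore excuses the requirement. Met.
  (e) The operative events occurred in Ravdora, not Orinwick; the defendants reside as follows — Fennick Maritime in Dunrow, Hollis Fennick in Orinwick, Nell Brightmoor in Norfield — not all in Orinwick — every alternative fails. Not met.
Only condition (e) fails.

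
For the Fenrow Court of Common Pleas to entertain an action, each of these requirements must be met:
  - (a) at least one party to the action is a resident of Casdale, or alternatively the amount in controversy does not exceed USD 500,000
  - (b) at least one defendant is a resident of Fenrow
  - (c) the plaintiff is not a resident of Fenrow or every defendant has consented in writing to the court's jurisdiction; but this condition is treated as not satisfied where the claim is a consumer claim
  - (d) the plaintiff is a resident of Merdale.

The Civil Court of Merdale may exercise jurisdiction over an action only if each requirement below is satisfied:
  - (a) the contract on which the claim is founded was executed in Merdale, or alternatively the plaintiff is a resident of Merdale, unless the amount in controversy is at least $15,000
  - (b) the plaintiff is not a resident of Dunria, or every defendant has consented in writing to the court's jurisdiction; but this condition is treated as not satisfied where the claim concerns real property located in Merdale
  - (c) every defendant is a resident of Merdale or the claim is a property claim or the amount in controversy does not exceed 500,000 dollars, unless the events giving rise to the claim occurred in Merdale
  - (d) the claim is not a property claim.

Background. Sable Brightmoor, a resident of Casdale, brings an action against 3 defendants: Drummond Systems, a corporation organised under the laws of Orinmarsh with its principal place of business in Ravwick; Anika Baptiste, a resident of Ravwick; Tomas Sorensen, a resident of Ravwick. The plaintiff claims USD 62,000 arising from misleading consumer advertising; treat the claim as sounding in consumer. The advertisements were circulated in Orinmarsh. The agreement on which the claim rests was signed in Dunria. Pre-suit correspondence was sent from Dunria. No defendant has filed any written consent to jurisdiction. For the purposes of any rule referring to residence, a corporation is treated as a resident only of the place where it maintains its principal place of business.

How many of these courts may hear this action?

1

The Fenrow Court of Common Pleas:
  (a) Sable Brightmoor resides in Casdale, which satisfies one of the alternatives. Met.
  (b) No defendant resides in Fenrow (they reside in Ravwick, Ravwick, Ravwick). Condition not met.
  (c) The plaintiff resides in Casdale, which is not Fenrow — that alternative is enough. However, the claim is a consumer claim, which falls within the stated exception and so defeats the condition. Not satisfied.
  (d) The plaintiff resides in Casdale, not Merdale. Fails.
  → Not every requirement is met — no jurisdiction.
The Civil Court of Merdale:
  (a) The contract was executed in Dunria, not Merdale; the plaintiff resides in Casdale, not Merdale — no alternative holds. But the amount in controversy is $62,000, which meets the USD 15,000 floor, and the 'unless' clause therefore excuses the requirement. Met.
  (b) The plaintiff resides in Casdale, which is not Dunria, so one alternative holds. And the carve-out is inapplicable — the claim does not concern real property. Met.
  (c) The amount in controversy is 62,000 dollars, within the USD 500,000 ceiling, so one alternative holds. Satisfied.
  (d) The claim is a consumer claim, not a property claim. Satisfied.
  → All conditions met; jurisdiction exists.
Courts with jurisdiction: the Civil Court of Merdale — 1 in total.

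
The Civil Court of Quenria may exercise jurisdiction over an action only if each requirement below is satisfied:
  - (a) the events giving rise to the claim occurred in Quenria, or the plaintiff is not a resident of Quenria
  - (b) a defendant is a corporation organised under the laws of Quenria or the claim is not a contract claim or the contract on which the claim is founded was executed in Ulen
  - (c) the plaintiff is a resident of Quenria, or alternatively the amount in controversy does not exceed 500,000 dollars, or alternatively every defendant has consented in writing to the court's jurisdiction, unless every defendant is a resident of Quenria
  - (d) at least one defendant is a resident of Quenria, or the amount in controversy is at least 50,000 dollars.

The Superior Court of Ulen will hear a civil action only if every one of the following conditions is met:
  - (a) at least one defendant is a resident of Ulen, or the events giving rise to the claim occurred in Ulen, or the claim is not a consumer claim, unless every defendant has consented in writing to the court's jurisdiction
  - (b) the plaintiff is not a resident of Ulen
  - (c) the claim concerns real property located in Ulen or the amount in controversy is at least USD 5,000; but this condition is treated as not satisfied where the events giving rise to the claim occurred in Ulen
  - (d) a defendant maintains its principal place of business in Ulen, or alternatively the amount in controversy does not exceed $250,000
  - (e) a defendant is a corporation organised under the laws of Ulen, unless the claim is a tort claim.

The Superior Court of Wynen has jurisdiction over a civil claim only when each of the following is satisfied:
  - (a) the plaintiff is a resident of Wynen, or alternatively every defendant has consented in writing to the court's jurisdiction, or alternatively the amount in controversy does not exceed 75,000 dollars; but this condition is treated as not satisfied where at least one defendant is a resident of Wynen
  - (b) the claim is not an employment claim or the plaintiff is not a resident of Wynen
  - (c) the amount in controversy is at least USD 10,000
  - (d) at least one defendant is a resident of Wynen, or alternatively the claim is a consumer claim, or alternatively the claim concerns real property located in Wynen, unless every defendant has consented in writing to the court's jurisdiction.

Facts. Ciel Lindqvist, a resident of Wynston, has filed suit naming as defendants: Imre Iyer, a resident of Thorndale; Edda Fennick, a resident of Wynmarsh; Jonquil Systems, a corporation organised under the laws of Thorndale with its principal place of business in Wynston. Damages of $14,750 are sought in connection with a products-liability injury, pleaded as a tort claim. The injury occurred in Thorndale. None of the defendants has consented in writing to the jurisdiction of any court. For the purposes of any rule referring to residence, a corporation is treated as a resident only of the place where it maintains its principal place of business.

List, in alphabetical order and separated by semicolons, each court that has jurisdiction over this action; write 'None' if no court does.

The Civil Court of Quenria:
  (a) The plaintiff resides in Wynston, which is not Quenria, so one alternative holds. Met.
  (b) The claim is a tort claim, not a contract claim, so this disjunct is met. Met.
  (c) The amount in controversy is 14,750 dollars, within the $500,000 ceiling, so this disjunct is met. Condition met.
  (d) No defendant resides in Quenria (they reside in Thorndale, Wynmarsh, Wynston); the amount in controversy is 14,750 dollars, below the USD 50,000 floor — no alternative holds. Condition not met.
  → No jurisdiction.
The Superior Court of Ulen:
  (a) The claim is a tort claim, not a consumer claim, so this disjunct is met. Satisfied.
  (b) The plaintiff resides in Wynston, which is not Ulen. Met.
  (c) The amount in controversy is USD 14,750, which meets the USD 5,000 floor, so this disjunct is met. The exception is not triggered, since the operative events occurred in Thorndale, not Ulen. Satisfied.
  (d) The amount in controversy is 14,750 dollars, within the USD 250,000 ceiling, so one alternative holds. Condition met.
  (e) The corporate defendant(s) are organised in Thorndale, not Ulen. However, the claim is a tort claim, so the 'unless' proviso supplies this condition. Condition met.
  → All conditions met; jurisdiction exists.
The Superior Court of Wynen:
  (a) The amount in controversy is USD 14,750, within the $75,000 ceiling, which satisfies one of the alternatives. And the carve-out is inapplicable — no defendant resides in Wynen (they reside in Thorndale, Wynmarsh, Wynston). Condition met.
  (b) The claim is a tort claim, not an employment claim, which satisfies one of the alternatives. Met.
  (c) The amount in controversy is USD 14,750, which meets the $10,000 floor. Satisfied.
  (d) No defendant resides in Wynen (they reside in Thorndale, Wynmarsh, Wynston); the claim is a tort claim, not a consumer claim; the claim does not concern real property — none of the alternatives is met. And no such written consent has been filed, so the proviso does not save it. Condition not met.
  → The court lacks jurisdiction.

the Superior Court of Ulen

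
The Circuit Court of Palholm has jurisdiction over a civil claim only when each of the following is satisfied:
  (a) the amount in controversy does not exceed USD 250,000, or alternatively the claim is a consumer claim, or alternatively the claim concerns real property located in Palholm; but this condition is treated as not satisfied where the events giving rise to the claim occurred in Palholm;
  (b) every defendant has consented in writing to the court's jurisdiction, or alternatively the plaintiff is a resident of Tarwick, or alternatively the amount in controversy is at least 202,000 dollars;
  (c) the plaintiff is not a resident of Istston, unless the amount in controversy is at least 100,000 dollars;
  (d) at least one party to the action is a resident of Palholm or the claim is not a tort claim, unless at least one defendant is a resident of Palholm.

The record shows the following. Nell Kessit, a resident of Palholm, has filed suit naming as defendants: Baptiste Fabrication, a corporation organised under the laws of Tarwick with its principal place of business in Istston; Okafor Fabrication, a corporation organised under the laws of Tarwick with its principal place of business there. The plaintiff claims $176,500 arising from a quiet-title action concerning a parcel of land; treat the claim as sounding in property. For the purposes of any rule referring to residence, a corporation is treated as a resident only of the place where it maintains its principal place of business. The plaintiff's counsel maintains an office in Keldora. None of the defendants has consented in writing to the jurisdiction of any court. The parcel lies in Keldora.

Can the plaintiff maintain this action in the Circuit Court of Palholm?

The Circuit Court of Palholm:
  (a) The amount in controversy is 176,500 dollars, within the 250,000 dollars ceiling, so this disjunct is met. And the carve-out is inapplicable — the operative events occurred in Keldora, not Palholm. Satisfied.
  (b) No such written consent has been filed; the plaintiff resides in Palholm, not Tarwick; the amount in controversy is $176,500, below the 202,000 dollars floor — none of the alternatives is met. Not satisfied.
  (c) The plaintiff resides in Palholm, which is not Istston. Satisfied.
  (d) Nell Kessit resides in Palholm, so this disjunct is met. Satisfied.
  → The court lacks jurisdiction.

No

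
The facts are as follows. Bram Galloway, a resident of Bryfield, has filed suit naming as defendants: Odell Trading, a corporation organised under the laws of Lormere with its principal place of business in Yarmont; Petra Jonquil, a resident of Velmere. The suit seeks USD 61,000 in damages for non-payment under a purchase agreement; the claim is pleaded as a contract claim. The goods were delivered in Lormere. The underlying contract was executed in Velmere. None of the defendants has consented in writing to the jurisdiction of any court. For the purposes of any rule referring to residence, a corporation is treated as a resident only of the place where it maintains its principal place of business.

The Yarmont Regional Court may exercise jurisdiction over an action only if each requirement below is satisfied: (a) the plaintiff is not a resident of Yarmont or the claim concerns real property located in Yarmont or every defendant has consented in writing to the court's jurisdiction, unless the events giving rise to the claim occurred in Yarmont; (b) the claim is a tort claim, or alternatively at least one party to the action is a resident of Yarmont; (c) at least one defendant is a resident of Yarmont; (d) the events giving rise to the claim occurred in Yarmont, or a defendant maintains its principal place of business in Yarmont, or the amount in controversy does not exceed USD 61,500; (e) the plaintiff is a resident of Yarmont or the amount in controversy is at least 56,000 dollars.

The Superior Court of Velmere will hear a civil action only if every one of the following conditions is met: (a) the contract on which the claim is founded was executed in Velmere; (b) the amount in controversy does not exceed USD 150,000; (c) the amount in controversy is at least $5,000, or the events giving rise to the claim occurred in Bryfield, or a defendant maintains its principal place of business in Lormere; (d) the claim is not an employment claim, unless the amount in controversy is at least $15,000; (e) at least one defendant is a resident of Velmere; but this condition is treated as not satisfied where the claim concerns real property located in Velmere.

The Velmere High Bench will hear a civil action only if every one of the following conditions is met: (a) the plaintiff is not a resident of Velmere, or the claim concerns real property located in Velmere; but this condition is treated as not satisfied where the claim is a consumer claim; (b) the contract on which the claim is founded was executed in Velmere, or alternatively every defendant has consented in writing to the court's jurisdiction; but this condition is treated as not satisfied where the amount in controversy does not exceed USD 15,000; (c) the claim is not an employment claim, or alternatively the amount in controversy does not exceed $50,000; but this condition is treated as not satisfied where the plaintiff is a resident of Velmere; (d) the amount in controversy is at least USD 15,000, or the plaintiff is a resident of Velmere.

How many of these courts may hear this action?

The Yarmont Regional Court:
  (a) The plaintiff resides in Bryfield, which is not Yarmont, so one alternative holds. Satisfied.
  (b) Odell Trading resides in Yarmont, so one alternative holds. Condition met.
  (c) Odell Trading resides in Yarmont. Condition met.
  (d) Odell Trading has its principal place of business in Yarmont, so one alternative holds. Condition met.
  (e) The amount in controversy is 61,000 dollars, which meets the USD 56,000 floor, so this disjunct is met. Met.
  → Jurisdiction lies.
The Superior Court of Velmere:
  (a) The contract was executed in Velmere. Satisfied.
  (b) The amount in controversy is USD 61,000, within the 150,000 dollars ceiling. Met.
  (c) The amount in controversy is $61,000, which meets the $5,000 floor, so one alternative holds. Met.
  (d) The claim is a contract claim, not an employment claim. Satisfied.
  (e) Petra Jonquil resides in Velmere. And the carve-out is inapplicable — the claim does not concern real property. Satisfied.
  → All conditions met; jurisdiction exists.
The Velmere High Bench:
  (a) The plaintiff resides in Bryfield, which is not Velmere — that alternative is enough. And the carve-out is inapplicable — the claim is a contract claim, not a consumer claim. Condition met.
  (b) The contract was executed in Velmere — that alternative is enough. The carve-out does not apply: the amount in controversy is 61,000 dollars, above the 15,000 dollars ceiling. Condition met.
  (c) The claim is a contract claim, not an employment claim — that alternative is enough. The exception is not triggered, since the plaintiff resides in Bryfield, not Velmere. Met.
  (d) The amount in controversy is USD 61,000, which meets the 15,000 dollars floor — that alternative is enough. Condition met.
  → The court has jurisdiction.
Courts with jurisdiction: the Yarmont Regional Court, the Superior Court of Velmere, the Velmere High Bench — 3 in total.

3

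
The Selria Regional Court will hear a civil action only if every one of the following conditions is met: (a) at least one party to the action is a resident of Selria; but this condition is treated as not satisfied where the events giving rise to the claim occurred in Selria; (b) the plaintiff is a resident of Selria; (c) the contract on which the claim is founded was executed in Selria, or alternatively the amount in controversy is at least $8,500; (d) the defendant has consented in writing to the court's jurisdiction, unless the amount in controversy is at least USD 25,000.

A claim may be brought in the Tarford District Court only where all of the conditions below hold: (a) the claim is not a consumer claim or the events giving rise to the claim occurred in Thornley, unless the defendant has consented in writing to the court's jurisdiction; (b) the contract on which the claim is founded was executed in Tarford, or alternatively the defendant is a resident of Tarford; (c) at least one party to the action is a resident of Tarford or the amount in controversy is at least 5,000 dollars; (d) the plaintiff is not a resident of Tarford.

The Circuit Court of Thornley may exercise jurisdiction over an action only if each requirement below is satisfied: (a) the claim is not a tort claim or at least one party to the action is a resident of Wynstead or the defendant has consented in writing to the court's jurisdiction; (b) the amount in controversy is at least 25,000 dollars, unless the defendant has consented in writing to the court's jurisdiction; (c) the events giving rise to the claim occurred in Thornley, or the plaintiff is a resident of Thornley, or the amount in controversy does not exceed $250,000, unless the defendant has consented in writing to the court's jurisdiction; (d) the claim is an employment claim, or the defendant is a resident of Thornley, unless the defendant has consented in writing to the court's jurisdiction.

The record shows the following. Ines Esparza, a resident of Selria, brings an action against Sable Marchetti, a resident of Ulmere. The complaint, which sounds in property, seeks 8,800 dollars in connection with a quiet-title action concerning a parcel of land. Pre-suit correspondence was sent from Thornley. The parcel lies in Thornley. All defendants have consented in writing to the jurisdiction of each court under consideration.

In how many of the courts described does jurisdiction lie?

2

The Selria Regional Court:
  (a) Ines Esparza resides in Selria. The carve-out does not apply: the operative events occurred in Thornley, not Selria. Satisfied.
  (b) The plaintiff resides in Selria. Met.
  (c) The amount in controversy is 8,800 dollars, which meets the $8,500 floor, so this disjunct is met. Satisfied.
  (d) Every defendant has filed written consent. Condition met.
  → Every requirement is satisfied — jurisdiction.
The Tarford District Court:
  (a) The claim is a property claim, not a consumer claim, so one alternative holds. Satisfied.
  (b) No contract (and hence no place of execution) is alleged; the defendant resides in Ulmere, not Tarford — none of the alternatives is met. Not satisfied.
  (c) The amount in controversy is 8,800 dollars, which meets the 5,000 dollars floor, which satisfies one of the alternatives. Met.
  (d) The plaintiff resides in Selria, which is not Tarford. Met.
  → At least one condition fails; no jurisdiction.
The Circuit Court of Thornley:
  (a) The claim is a property claim, not a tort claim, which satisfies one of the alternatives. Condition met.
  (b) The amount in controversy is 8,800 dollars, below the $25,000 floor. However, every defendant has filed written consent, so the 'unless' proviso supplies this condition. Satisfied.
  (c) The operative events occurred in Thornley, so one alternative holds. Met.
  (d) The claim is a property claim, not an employment claim; the defendant resides in Ulmere, not Thornley — none of the alternatives is met. However, every defendant has filed written consent, so the 'unless' proviso supplies this condition. Met.
  → Jurisdiction lies.
Courts with jurisdiction: the Selria Regional Court, the Circuit Court of Thornley — 2 in total.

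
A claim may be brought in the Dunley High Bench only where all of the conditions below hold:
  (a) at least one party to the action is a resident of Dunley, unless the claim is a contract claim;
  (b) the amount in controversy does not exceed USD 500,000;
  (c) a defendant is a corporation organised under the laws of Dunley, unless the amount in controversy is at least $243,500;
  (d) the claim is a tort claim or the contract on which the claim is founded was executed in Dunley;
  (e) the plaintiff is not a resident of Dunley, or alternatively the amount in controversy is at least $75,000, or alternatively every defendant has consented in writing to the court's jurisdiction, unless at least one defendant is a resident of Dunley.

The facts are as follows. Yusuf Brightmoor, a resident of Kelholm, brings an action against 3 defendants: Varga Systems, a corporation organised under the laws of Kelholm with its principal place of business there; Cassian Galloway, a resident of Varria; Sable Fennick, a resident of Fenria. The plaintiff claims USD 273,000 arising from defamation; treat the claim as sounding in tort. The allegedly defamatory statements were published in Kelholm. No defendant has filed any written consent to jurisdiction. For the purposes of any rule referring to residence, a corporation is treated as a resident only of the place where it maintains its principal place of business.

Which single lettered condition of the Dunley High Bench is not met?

The Dunley High Bench:
  (a) No party resides in Dunley. Nor does the 'unless' clause help: the claim is a tort claim, not a contract claim. Fails.
  (b) The amount in controversy is USD 273,000, within the $500,000 ceiling. Met.
  (c) The corporate defendant(s) are organised in Kelholm, not Dunley. The proviso rescues it, though: the amount in controversy is $273,000, which meets the $243,500 floor. Condition met.
  (d) The claim is a tort claim, which satisfies one of the alternatives. Met.
  (e) The plaintiff resides in Kelholm, which is not Dunley, which satisfies one of the alternatives. Condition met.
Only condition (a) fails.

(a)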